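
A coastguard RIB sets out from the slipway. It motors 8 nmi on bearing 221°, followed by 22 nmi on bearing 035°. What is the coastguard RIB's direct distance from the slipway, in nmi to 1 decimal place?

Leg 1 (221°, 8 nmi): east 8 sin 221° = -5.25, north 8 cos 221° = -6.04
Leg 2 (035°, 22 nmi): east 22 sin 35° = 12.62, north 22 cos 35° = 18.02
Net: 7.37 east, 11.98 north. Distance = √((7.37)² + (11.98)²) = 14.069 nmi.

14.1 nmi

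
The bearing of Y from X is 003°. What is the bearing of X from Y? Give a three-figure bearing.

183°

Back-bearing = 003° + 180° = 183°.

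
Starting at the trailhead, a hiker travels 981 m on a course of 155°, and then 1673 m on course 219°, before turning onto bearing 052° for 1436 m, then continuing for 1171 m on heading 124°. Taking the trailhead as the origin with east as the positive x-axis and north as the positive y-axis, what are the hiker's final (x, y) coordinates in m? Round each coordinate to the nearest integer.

(1464, -1960)

Leg 1 (155°, 981 m): east 981 sin 155° = 414.59, north 981 cos 155° = -889.09
Leg 2 (219°, 1673 m): east 1673 sin 219° = -1052.85, north 1673 cos 219° = -1300.17
Leg 3 (052°, 1436 m): east 1436 sin 52° = 1131.58, north 1436 cos 52° = 884.09
Leg 4 (124°, 1171 m): east 1171 sin 124° = 970.80, north 1171 cos 124° = -654.81
Summing: 1464.12 m east, -1959.98 m north → (1464, -1960).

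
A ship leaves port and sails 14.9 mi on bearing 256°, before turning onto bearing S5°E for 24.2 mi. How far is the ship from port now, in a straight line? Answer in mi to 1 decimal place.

Leg 1 (256°, 14.9 mi): east 14.9 sin 256° = -14.46, north 14.9 cos 256° = -3.60
Leg 2 (S5°E, 24.2 mi): east 24.2 sin 175° = 2.11, north 24.2 cos 175° = -24.11
Net: -12.35 east, -27.71 north. Distance = √((-12.35)² + (-27.71)²) = 30.339 mi.

30.3 mi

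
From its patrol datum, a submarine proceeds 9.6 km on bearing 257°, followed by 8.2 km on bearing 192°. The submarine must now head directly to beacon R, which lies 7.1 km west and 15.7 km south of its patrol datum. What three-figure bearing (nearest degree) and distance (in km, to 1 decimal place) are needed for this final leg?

Leg 1 (257°, 9.6 km): east 9.6 sin 257° = -9.35, north 9.6 cos 257° = -2.16
Leg 2 (192°, 8.2 km): east 8.2 sin 192° = -1.70, north 8.2 cos 192° = -8.02
Current position: (-11.06, -10.18). Target: (-7.1, -15.7). Remaining: Δeast = 3.96, Δnorth = -5.52.
Bearing = atan2(3.96, -5.52) mod 360° = 144.35°; distance = √((3.96)² + (-5.52)²) = 6.793 km.

144°, 6.8 km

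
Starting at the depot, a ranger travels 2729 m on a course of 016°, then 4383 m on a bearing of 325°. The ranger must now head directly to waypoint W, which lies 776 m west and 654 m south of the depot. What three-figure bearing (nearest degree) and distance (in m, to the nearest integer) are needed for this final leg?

172°, 6938 m

Leg 1 (016°, 2729 m): east 2729 sin 16° = 752.21, north 2729 cos 16° = 2623.28
Leg 2 (325°, 4383 m): east 4383 sin 325° = -2513.99, north 4383 cos 325° = 3590.34
Current position: (-1761.77, 6213.63). Target: (-776, -654). Remaining: Δeast = 985.77, Δnorth = -6867.63.
Bearing = atan2(985.77, -6867.63) mod 360° = 171.83°; distance = √((985.77)² + (-6867.63)²) = 6938.014 m.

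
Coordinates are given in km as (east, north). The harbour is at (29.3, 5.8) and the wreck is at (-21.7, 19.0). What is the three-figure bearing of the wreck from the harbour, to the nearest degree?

Δeast = -21.7 − 29.3 = -51.00; Δnorth = 19.0 − 5.8 = 13.20.
Bearing = atan2(Δeast, Δnorth) mod 360° = 284.51° ≈ 285°.

285°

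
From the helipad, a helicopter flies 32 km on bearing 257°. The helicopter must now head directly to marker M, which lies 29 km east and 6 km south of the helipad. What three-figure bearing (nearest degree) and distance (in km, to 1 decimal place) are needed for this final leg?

Leg 1 (257°, 32 km): east 32 sin 257° = -31.18, north 32 cos 257° = -7.20
Current position: (-31.18, -7.20). Target: (29, -6). Remaining: Δeast = 60.18, Δnorth = 1.20.
Bearing = atan2(60.18, 1.20) mod 360° = 88.86°; distance = √((60.18)² + (1.20)²) = 60.192 km.

089°, 60.2 km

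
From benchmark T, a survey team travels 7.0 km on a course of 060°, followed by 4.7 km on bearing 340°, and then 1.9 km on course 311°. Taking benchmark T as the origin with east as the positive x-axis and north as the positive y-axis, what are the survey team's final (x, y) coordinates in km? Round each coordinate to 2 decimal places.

Leg 1 (060°, 7.0 km): east 7.0 sin 60° = 6.06, north 7.0 cos 60° = 3.50
Leg 2 (340°, 4.7 km): east 4.7 sin 340° = -1.61, north 4.7 cos 340° = 4.42
Leg 3 (311°, 1.9 km): east 1.9 sin 311° = -1.43, north 1.9 cos 311° = 1.25
Summing: 3.02 km east, 9.16 km north → (3.02, 9.16).

(3.02, 9.16)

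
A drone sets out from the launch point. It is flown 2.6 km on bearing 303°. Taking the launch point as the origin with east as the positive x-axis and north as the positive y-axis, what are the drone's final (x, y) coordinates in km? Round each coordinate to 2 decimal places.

(-2.18, 1.42)

Leg 1 (303°, 2.6 km): east 2.6 sin 303° = -2.18, north 2.6 cos 303° = 1.42
Summing: -2.18 km east, 1.42 km north → (-2.18, 1.42).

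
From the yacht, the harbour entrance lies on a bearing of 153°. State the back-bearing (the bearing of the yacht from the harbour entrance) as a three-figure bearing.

Back-bearing = 153° + 180° = 333°.

333°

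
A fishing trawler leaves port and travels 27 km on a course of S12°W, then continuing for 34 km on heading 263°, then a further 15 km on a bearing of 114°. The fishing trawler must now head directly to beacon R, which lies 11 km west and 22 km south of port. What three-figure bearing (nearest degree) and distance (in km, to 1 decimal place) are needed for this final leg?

045°, 20.7 km

Leg 1 (S12°W, 27 km): east 27 sin 192° = -5.61, north 27 cos 192° = -26.41
Leg 2 (263°, 34 km): east 34 sin 263° = -33.75, north 34 cos 263° = -4.14
Leg 3 (114°, 15 km): east 15 sin 114° = 13.70, north 15 cos 114° = -6.10
Current position: (-25.66, -36.65). Target: (-11, -22). Remaining: Δeast = 14.66, Δnorth = 14.65.
Bearing = atan2(14.66, 14.65) mod 360° = 45.00°; distance = √((14.66)² + (14.65)²) = 20.726 km.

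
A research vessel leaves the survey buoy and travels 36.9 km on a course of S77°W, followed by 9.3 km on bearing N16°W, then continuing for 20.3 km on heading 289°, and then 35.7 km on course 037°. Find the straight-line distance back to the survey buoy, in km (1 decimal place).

Leg 1 (S77°W, 36.9 km): east 36.9 sin 257° = -35.95, north 36.9 cos 257° = -8.30
Leg 2 (N16°W, 9.3 km): east 9.3 sin 344° = -2.56, north 9.3 cos 344° = 8.94
Leg 3 (289°, 20.3 km): east 20.3 sin 289° = -19.19, north 20.3 cos 289° = 6.61
Leg 4 (037°, 35.7 km): east 35.7 sin 37° = 21.48, north 35.7 cos 37° = 28.51
Net: -36.23 east, 35.76 north. Distance = √((-36.23)² + (35.76)²) = 50.903 km.

50.9 km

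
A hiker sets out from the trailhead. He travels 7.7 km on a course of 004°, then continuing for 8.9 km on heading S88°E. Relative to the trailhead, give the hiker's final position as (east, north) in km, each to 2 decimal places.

Leg 1 (004°, 7.7 km): east 7.7 sin 4° = 0.54, north 7.7 cos 4° = 7.68
Leg 2 (S88°E, 8.9 km): east 8.9 sin 92° = 8.89, north 8.9 cos 92° = -0.31
Summing: 9.43 km east, 7.37 km north → (9.43, 7.37).

(9.43, 7.37)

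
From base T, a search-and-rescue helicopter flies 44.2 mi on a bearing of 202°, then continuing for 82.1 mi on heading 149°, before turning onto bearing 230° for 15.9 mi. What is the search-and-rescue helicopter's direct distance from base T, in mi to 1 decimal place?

122.3 mi

Leg 1 (202°, 44.2 mi): east 44.2 sin 202° = -16.56, north 44.2 cos 202° = -40.98
Leg 2 (149°, 82.1 mi): east 82.1 sin 149° = 42.28, north 82.1 cos 149° = -70.37
Leg 3 (230°, 15.9 mi): east 15.9 sin 230° = -12.18, north 15.9 cos 230° = -10.22
Net: 13.55 east, -121.58 north. Distance = √((13.55)² + (-121.58)²) = 122.328 mi.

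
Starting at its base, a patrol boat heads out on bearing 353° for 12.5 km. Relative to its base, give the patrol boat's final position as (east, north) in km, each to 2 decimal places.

(-1.52, 12.41)

Leg 1 (353°, 12.5 km): east 12.5 sin 353° = -1.52, north 12.5 cos 353° = 12.41
Summing: -1.52 km east, 12.41 km north → (-1.52, 12.41).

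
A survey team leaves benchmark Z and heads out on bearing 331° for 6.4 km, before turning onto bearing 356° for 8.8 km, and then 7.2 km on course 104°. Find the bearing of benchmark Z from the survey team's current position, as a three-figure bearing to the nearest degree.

195°

Leg 1 (331°, 6.4 km): east 6.4 sin 331° = -3.10, north 6.4 cos 331° = 5.60
Leg 2 (356°, 8.8 km): east 8.8 sin 356° = -0.61, north 8.8 cos 356° = 8.78
Leg 3 (104°, 7.2 km): east 7.2 sin 104° = 6.99, north 7.2 cos 104° = -1.74
Net displacement: 3.27 east, 12.63 north. Direction back to start is (-3.27, -12.63): bearing = atan2(-3.27, -12.63) mod 360° = 194.51° ≈ 195°.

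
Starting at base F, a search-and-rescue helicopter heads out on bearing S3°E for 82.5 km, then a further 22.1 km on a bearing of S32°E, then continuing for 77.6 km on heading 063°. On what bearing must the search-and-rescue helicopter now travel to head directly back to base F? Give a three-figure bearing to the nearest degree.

308°

Leg 1 (S3°E, 82.5 km): east 82.5 sin 177° = 4.32, north 82.5 cos 177° = -82.39
Leg 2 (S32°E, 22.1 km): east 22.1 sin 148° = 11.71, north 22.1 cos 148° = -18.74
Leg 3 (063°, 77.6 km): east 77.6 sin 63° = 69.14, north 77.6 cos 63° = 35.23
Net displacement: 85.17 east, -65.90 north. Direction back to start is (-85.17, 65.90): bearing = atan2(-85.17, 65.90) mod 360° = 307.73° ≈ 308°.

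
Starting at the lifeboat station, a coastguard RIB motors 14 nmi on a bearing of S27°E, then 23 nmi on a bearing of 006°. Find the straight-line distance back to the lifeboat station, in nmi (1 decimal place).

Leg 1 (S27°E, 14 nmi): east 14 sin 153° = 6.36, north 14 cos 153° = -12.47
Leg 2 (006°, 23 nmi): east 23 sin 6° = 2.40, north 23 cos 6° = 22.87
Net: 8.76 east, 10.40 north. Distance = √((8.76)² + (10.40)²) = 13.598 nmi.

13.6 nmi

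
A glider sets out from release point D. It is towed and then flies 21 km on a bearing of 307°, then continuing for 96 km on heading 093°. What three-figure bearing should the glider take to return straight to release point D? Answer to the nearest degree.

Leg 1 (307°, 21 km): east 21 sin 307° = -16.77, north 21 cos 307° = 12.64
Leg 2 (093°, 96 km): east 96 sin 93° = 95.87, north 96 cos 93° = -5.02
Net displacement: 79.10 east, 7.61 north. Direction back to start is (-79.10, -7.61): bearing = atan2(-79.10, -7.61) mod 360° = 264.50° ≈ 265°.

265°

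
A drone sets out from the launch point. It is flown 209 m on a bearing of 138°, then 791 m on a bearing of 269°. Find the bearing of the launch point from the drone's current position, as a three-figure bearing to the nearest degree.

075°

Leg 1 (138°, 209 m): east 209 sin 138° = 139.85, north 209 cos 138° = -155.32
Leg 2 (269°, 791 m): east 791 sin 269° = -790.88, north 791 cos 269° = -13.80
Net displacement: -651.03 east, -169.12 north. Direction back to start is (651.03, 169.12): bearing = atan2(651.03, 169.12) mod 360° = 75.44° ≈ 075°.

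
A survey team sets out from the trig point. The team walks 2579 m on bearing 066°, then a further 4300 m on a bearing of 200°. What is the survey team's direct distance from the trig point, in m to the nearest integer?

3120 m

Leg 1 (066°, 2579 m): east 2579 sin 66° = 2356.03, north 2579 cos 66° = 1048.97
Leg 2 (200°, 4300 m): east 4300 sin 200° = -1470.69, north 4300 cos 200° = -4040.68
Net: 885.35 east, -2991.70 north. Distance = √((885.35)² + (-2991.70)²) = 3119.958 m.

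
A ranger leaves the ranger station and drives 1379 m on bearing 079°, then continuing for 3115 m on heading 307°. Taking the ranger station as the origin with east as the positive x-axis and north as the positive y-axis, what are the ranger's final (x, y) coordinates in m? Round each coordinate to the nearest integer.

(-1134, 2138)

Leg 1 (079°, 1379 m): east 1379 sin 79° = 1353.66, north 1379 cos 79° = 263.13
Leg 2 (307°, 3115 m): east 3115 sin 307° = -2487.75, north 3115 cos 307° = 1874.65
Summing: -1134.09 m east, 2137.78 m north → (-1134, 2138).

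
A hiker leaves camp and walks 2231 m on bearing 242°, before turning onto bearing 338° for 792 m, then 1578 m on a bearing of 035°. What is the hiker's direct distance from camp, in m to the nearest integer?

Leg 1 (242°, 2231 m): east 2231 sin 242° = -1969.86, north 2231 cos 242° = -1047.39
Leg 2 (338°, 792 m): east 792 sin 338° = -296.69, north 792 cos 338° = 734.33
Leg 3 (035°, 1578 m): east 1578 sin 35° = 905.10, north 1578 cos 35° = 1292.62
Net: -1361.44 east, 979.56 north. Distance = √((-1361.44)² + (979.56)²) = 1677.218 m.

1677 m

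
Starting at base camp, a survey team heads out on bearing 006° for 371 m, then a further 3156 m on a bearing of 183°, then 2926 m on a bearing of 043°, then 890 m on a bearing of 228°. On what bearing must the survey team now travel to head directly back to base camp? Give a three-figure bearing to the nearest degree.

316°

Leg 1 (006°, 371 m): east 371 sin 6° = 38.78, north 371 cos 6° = 368.97
Leg 2 (183°, 3156 m): east 3156 sin 183° = -165.17, north 3156 cos 183° = -3151.67
Leg 3 (043°, 2926 m): east 2926 sin 43° = 1995.53, north 2926 cos 43° = 2139.94
Leg 4 (228°, 890 m): east 890 sin 228° = -661.40, north 890 cos 228° = -595.53
Net displacement: 1207.74 east, -1238.29 north. Direction back to start is (-1207.74, 1238.29): bearing = atan2(-1207.74, 1238.29) mod 360° = 315.72° ≈ 316°.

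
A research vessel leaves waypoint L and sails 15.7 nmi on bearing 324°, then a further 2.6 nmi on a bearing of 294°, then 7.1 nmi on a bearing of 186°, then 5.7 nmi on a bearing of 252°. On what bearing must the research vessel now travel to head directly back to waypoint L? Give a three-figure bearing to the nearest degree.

106°

Leg 1 (324°, 15.7 nmi): east 15.7 sin 324° = -9.23, north 15.7 cos 324° = 12.70
Leg 2 (294°, 2.6 nmi): east 2.6 sin 294° = -2.38, north 2.6 cos 294° = 1.06
Leg 3 (186°, 7.1 nmi): east 7.1 sin 186° = -0.74, north 7.1 cos 186° = -7.06
Leg 4 (252°, 5.7 nmi): east 5.7 sin 252° = -5.42, north 5.7 cos 252° = -1.76
Net displacement: -17.77 east, 4.94 north. Direction back to start is (17.77, -4.94): bearing = atan2(17.77, -4.94) mod 360° = 105.53° ≈ 106°.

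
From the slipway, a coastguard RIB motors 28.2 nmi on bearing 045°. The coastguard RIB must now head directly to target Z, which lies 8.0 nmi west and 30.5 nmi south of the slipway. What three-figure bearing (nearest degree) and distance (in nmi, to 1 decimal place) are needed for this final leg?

Leg 1 (045°, 28.2 nmi): east 28.2 sin 45° = 19.94, north 28.2 cos 45° = 19.94
Current position: (19.94, 19.94). Target: (-8.0, -30.5). Remaining: Δeast = -27.94, Δnorth = -50.44.
Bearing = atan2(-27.94, -50.44) mod 360° = 208.98°; distance = √((-27.94)² + (-50.44)²) = 57.662 nmi.

209°, 57.7 nmi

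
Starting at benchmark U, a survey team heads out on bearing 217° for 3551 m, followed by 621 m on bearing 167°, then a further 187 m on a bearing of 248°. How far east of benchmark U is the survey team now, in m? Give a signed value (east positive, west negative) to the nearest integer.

Leg 1 (217°, 3551 m): east 3551 sin 217° = -2137.05, north 3551 cos 217° = -2835.95
Leg 2 (167°, 621 m): east 621 sin 167° = 139.69, north 621 cos 167° = -605.08
Leg 3 (248°, 187 m): east 187 sin 248° = -173.38, north 187 cos 248° = -70.05
Net east component: -2170.73 m.

-2171 m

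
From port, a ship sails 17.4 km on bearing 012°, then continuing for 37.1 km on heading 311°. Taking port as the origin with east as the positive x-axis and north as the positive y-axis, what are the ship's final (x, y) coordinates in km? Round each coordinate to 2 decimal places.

(-24.38, 41.36)

Leg 1 (012°, 17.4 km): east 17.4 sin 12° = 3.62, north 17.4 cos 12° = 17.02
Leg 2 (311°, 37.1 km): east 37.1 sin 311° = -28.00, north 37.1 cos 311° = 24.34
Summing: -24.38 km east, 41.36 km north → (-24.38, 41.36).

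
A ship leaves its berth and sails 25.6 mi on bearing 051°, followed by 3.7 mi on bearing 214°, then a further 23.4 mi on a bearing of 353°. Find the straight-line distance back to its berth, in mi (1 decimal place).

Leg 1 (051°, 25.6 mi): east 25.6 sin 51° = 19.89, north 25.6 cos 51° = 16.11
Leg 2 (214°, 3.7 mi): east 3.7 sin 214° = -2.07, north 3.7 cos 214° = -3.07
Leg 3 (353°, 23.4 mi): east 23.4 sin 353° = -2.85, north 23.4 cos 353° = 23.23
Net: 14.97 east, 36.27 north. Distance = √((14.97)² + (36.27)²) = 39.238 mi.

39.2 mi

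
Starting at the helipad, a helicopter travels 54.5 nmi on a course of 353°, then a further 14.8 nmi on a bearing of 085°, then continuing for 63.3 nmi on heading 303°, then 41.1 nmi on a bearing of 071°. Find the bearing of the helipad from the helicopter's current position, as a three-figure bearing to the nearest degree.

Leg 1 (353°, 54.5 nmi): east 54.5 sin 353° = -6.64, north 54.5 cos 353° = 54.09
Leg 2 (085°, 14.8 nmi): east 14.8 sin 85° = 14.74, north 14.8 cos 85° = 1.29
Leg 3 (303°, 63.3 nmi): east 63.3 sin 303° = -53.09, north 63.3 cos 303° = 34.48
Leg 4 (071°, 41.1 nmi): east 41.1 sin 71° = 38.86, north 41.1 cos 71° = 13.38
Net displacement: -6.13 east, 103.24 north. Direction back to start is (6.13, -103.24): bearing = atan2(6.13, -103.24) mod 360° = 176.60° ≈ 177°.

177°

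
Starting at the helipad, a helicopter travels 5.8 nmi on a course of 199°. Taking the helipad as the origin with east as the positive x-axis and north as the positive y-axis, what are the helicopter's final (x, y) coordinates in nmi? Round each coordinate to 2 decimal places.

Leg 1 (199°, 5.8 nmi): east 5.8 sin 199° = -1.89, north 5.8 cos 199° = -5.48
Summing: -1.89 nmi east, -5.48 nmi north → (-1.89, -5.48).

(-1.89, -5.48)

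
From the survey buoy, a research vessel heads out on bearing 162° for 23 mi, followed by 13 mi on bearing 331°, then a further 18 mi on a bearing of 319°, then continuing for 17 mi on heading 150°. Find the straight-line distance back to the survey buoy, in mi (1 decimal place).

Leg 1 (162°, 23 mi): east 23 sin 162° = 7.11, north 23 cos 162° = -21.87
Leg 2 (331°, 13 mi): east 13 sin 331° = -6.30, north 13 cos 331° = 11.37
Leg 3 (319°, 18 mi): east 18 sin 319° = -11.81, north 18 cos 319° = 13.58
Leg 4 (150°, 17 mi): east 17 sin 150° = 8.50, north 17 cos 150° = -14.72
Net: -2.50 east, -11.64 north. Distance = √((-2.50)² + (-11.64)²) = 11.908 mi.

11.9 mi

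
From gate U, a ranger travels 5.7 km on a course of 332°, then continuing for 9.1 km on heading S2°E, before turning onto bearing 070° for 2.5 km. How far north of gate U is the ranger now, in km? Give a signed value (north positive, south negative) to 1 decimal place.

-3.2 km

Leg 1 (332°, 5.7 km): east 5.7 sin 332° = -2.68, north 5.7 cos 332° = 5.03
Leg 2 (S2°E, 9.1 km): east 9.1 sin 178° = 0.32, north 9.1 cos 178° = -9.09
Leg 3 (070°, 2.5 km): east 2.5 sin 70° = 2.35, north 2.5 cos 70° = 0.86
Net north component: -3.21 km.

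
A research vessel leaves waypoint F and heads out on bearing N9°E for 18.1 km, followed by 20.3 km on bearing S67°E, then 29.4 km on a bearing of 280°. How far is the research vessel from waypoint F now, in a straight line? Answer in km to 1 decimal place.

16.8 km

Leg 1 (N9°E, 18.1 km): east 18.1 sin 9° = 2.83, north 18.1 cos 9° = 17.88
Leg 2 (S67°E, 20.3 km): east 20.3 sin 113° = 18.69, north 20.3 cos 113° = -7.93
Leg 3 (280°, 29.4 km): east 29.4 sin 280° = -28.95, north 29.4 cos 280° = 5.11
Net: -7.44 east, 15.05 north. Distance = √((-7.44)² + (15.05)²) = 16.787 km.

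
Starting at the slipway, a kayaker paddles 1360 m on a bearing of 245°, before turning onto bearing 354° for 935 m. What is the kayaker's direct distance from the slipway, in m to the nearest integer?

Leg 1 (245°, 1360 m): east 1360 sin 245° = -1232.58, north 1360 cos 245° = -574.76
Leg 2 (354°, 935 m): east 935 sin 354° = -97.73, north 935 cos 354° = 929.88
Net: -1330.31 east, 355.12 north. Distance = √((-1330.31)² + (355.12)²) = 1376.895 m.

1377 m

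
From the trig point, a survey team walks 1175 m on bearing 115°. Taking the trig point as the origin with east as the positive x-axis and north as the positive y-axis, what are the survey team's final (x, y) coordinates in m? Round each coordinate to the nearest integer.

Leg 1 (115°, 1175 m): east 1175 sin 115° = 1064.91, north 1175 cos 115° = -496.58
Summing: 1064.91 m east, -496.58 m north → (1065, -497).

(1065, -497)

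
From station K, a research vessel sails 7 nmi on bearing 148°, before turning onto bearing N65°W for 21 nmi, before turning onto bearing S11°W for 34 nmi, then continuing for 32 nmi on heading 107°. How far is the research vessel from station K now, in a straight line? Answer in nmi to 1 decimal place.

Leg 1 (148°, 7 nmi): east 7 sin 148° = 3.71, north 7 cos 148° = -5.94
Leg 2 (N65°W, 21 nmi): east 21 sin 295° = -19.03, north 21 cos 295° = 8.87
Leg 3 (S11°W, 34 nmi): east 34 sin 191° = -6.49, north 34 cos 191° = -33.38
Leg 4 (107°, 32 nmi): east 32 sin 107° = 30.60, north 32 cos 107° = -9.36
Net: 8.79 east, -39.79 north. Distance = √((8.79)² + (-39.79)²) = 40.752 nmi.

40.8 nmi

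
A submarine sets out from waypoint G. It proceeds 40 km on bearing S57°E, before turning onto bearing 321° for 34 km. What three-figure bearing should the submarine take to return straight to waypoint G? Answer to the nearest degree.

249°

Leg 1 (S57°E, 40 km): east 40 sin 123° = 33.55, north 40 cos 123° = -21.79
Leg 2 (321°, 34 km): east 34 sin 321° = -21.40, north 34 cos 321° = 26.42
Net displacement: 12.15 east, 4.64 north. Direction back to start is (-12.15, -4.64): bearing = atan2(-12.15, -4.64) mod 360° = 249.11° ≈ 249°.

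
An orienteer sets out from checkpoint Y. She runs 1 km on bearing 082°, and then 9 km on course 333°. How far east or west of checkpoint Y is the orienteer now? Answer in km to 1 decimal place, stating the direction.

3.1 km west

Leg 1 (082°, 1 km): east 1 sin 82° = 0.99, north 1 cos 82° = 0.14
Leg 2 (333°, 9 km): east 9 sin 333° = -4.09, north 9 cos 333° = 8.02
Net east component: -3.10 km.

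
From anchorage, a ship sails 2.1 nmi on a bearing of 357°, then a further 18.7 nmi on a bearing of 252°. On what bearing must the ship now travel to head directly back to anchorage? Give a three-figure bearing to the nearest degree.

078°

Leg 1 (357°, 2.1 nmi): east 2.1 sin 357° = -0.11, north 2.1 cos 357° = 2.10
Leg 2 (252°, 18.7 nmi): east 18.7 sin 252° = -17.78, north 18.7 cos 252° = -5.78
Net displacement: -17.89 east, -3.68 north. Direction back to start is (17.89, 3.68): bearing = atan2(17.89, 3.68) mod 360° = 78.37° ≈ 078°.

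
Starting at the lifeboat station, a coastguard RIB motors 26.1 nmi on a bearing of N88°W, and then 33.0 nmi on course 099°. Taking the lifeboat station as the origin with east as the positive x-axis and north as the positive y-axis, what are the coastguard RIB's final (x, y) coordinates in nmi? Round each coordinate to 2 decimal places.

(6.51, -4.25)

Leg 1 (N88°W, 26.1 nmi): east 26.1 sin 272° = -26.08, north 26.1 cos 272° = 0.91
Leg 2 (099°, 33.0 nmi): east 33.0 sin 99° = 32.59, north 33.0 cos 99° = -5.16
Summing: 6.51 nmi east, -4.25 nmi north → (6.51, -4.25).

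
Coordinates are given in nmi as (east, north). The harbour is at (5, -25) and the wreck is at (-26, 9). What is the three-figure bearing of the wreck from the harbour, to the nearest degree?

Δeast = -26 − 5 = -31.00; Δnorth = 9 − -25 = 34.00.
Bearing = atan2(Δeast, Δnorth) mod 360° = 317.64° ≈ 318°.

318°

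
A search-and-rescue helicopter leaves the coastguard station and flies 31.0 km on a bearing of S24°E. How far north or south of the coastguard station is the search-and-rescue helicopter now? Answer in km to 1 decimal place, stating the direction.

28.3 km south

Leg 1 (S24°E, 31.0 km): east 31.0 sin 156° = 12.61, north 31.0 cos 156° = -28.32
Net north component: -28.32 km.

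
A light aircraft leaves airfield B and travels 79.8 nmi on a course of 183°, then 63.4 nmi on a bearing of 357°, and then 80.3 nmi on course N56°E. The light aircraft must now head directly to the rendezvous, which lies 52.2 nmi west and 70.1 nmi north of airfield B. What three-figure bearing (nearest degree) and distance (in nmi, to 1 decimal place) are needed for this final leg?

290°, 118.8 nmi

Leg 1 (183°, 79.8 nmi): east 79.8 sin 183° = -4.18, north 79.8 cos 183° = -79.69
Leg 2 (357°, 63.4 nmi): east 63.4 sin 357° = -3.32, north 63.4 cos 357° = 63.31
Leg 3 (N56°E, 80.3 nmi): east 80.3 sin 56° = 66.57, north 80.3 cos 56° = 44.90
Current position: (59.08, 28.53). Target: (-52.2, 70.1). Remaining: Δeast = -111.28, Δnorth = 41.57.
Bearing = atan2(-111.28, 41.57) mod 360° = 290.49°; distance = √((-111.28)² + (41.57)²) = 118.790 nmi.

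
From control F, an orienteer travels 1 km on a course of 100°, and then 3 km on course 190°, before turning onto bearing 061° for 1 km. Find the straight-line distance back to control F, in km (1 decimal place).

Leg 1 (100°, 1 km): east 1 sin 100° = 0.98, north 1 cos 100° = -0.17
Leg 2 (190°, 3 km): east 3 sin 190° = -0.52, north 3 cos 190° = -2.95
Leg 3 (061°, 1 km): east 1 sin 61° = 0.87, north 1 cos 61° = 0.48
Net: 1.34 east, -2.64 north. Distance = √((1.34)² + (-2.64)²) = 2.963 km.

3.0 km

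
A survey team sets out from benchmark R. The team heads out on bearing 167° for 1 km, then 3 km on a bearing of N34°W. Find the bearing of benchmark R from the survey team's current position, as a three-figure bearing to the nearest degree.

Leg 1 (167°, 1 km): east 1 sin 167° = 0.22, north 1 cos 167° = -0.97
Leg 2 (N34°W, 3 km): east 3 sin 326° = -1.68, north 3 cos 326° = 2.49
Net displacement: -1.45 east, 1.51 north. Direction back to start is (1.45, -1.51): bearing = atan2(1.45, -1.51) mod 360° = 136.16° ≈ 136°.

136°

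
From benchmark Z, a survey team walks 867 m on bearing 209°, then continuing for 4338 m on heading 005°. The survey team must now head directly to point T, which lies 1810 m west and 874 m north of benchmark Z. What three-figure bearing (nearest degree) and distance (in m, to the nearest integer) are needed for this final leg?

Leg 1 (209°, 867 m): east 867 sin 209° = -420.33, north 867 cos 209° = -758.30
Leg 2 (005°, 4338 m): east 4338 sin 5° = 378.08, north 4338 cos 5° = 4321.49
Current position: (-42.25, 3563.20). Target: (-1810, 874). Remaining: Δeast = -1767.75, Δnorth = -2689.20.
Bearing = atan2(-1767.75, -2689.20) mod 360° = 213.32°; distance = √((-1767.75)² + (-2689.20)²) = 3218.187 m.

213°, 3218 m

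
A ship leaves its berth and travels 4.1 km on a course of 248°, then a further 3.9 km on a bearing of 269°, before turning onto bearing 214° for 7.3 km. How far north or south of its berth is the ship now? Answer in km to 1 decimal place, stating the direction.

Leg 1 (248°, 4.1 km): east 4.1 sin 248° = -3.80, north 4.1 cos 248° = -1.54
Leg 2 (269°, 3.9 km): east 3.9 sin 269° = -3.90, north 3.9 cos 269° = -0.07
Leg 3 (214°, 7.3 km): east 7.3 sin 214° = -4.08, north 7.3 cos 214° = -6.05
Net north component: -7.66 km.

7.7 km south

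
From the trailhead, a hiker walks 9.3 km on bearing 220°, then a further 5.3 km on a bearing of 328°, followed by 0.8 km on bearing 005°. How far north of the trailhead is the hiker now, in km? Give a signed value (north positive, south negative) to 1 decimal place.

Leg 1 (220°, 9.3 km): east 9.3 sin 220° = -5.98, north 9.3 cos 220° = -7.12
Leg 2 (328°, 5.3 km): east 5.3 sin 328° = -2.81, north 5.3 cos 328° = 4.49
Leg 3 (005°, 0.8 km): east 0.8 sin 5° = 0.07, north 0.8 cos 5° = 0.80
Net north component: -1.83 km.

-1.8 km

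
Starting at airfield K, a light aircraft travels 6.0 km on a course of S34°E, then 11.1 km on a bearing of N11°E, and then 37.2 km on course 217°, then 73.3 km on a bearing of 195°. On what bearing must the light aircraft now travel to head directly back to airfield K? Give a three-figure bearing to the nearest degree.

021°

Leg 1 (S34°E, 6.0 km): east 6.0 sin 146° = 3.36, north 6.0 cos 146° = -4.97
Leg 2 (N11°E, 11.1 km): east 11.1 sin 11° = 2.12, north 11.1 cos 11° = 10.90
Leg 3 (217°, 37.2 km): east 37.2 sin 217° = -22.39, north 37.2 cos 217° = -29.71
Leg 4 (195°, 73.3 km): east 73.3 sin 195° = -18.97, north 73.3 cos 195° = -70.80
Net displacement: -35.89 east, -94.59 north. Direction back to start is (35.89, 94.59): bearing = atan2(35.89, 94.59) mod 360° = 20.78° ≈ 021°.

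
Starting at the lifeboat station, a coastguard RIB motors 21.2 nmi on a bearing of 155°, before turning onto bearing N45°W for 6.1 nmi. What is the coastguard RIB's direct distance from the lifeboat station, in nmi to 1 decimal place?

15.6 nmi

Leg 1 (155°, 21.2 nmi): east 21.2 sin 155° = 8.96, north 21.2 cos 155° = -19.21
Leg 2 (N45°W, 6.1 nmi): east 6.1 sin 315° = -4.31, north 6.1 cos 315° = 4.31
Net: 4.65 east, -14.90 north. Distance = √((4.65)² + (-14.90)²) = 15.608 nmi.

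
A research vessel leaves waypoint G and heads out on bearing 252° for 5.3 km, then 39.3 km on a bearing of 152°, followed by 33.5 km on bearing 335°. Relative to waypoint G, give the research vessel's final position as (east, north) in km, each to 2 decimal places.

Leg 1 (252°, 5.3 km): east 5.3 sin 252° = -5.04, north 5.3 cos 252° = -1.64
Leg 2 (152°, 39.3 km): east 39.3 sin 152° = 18.45, north 39.3 cos 152° = -34.70
Leg 3 (335°, 33.5 km): east 33.5 sin 335° = -14.16, north 33.5 cos 335° = 30.36
Summing: -0.75 km east, -5.98 km north → (-0.75, -5.98).

(-0.75, -5.98)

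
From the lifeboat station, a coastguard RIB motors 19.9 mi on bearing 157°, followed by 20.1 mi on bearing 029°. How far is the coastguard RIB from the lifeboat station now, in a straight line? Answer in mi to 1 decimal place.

Leg 1 (157°, 19.9 mi): east 19.9 sin 157° = 7.78, north 19.9 cos 157° = -18.32
Leg 2 (029°, 20.1 mi): east 20.1 sin 29° = 9.74, north 20.1 cos 29° = 17.58
Net: 17.52 east, -0.74 north. Distance = √((17.52)² + (-0.74)²) = 17.536 mi.

17.5 mi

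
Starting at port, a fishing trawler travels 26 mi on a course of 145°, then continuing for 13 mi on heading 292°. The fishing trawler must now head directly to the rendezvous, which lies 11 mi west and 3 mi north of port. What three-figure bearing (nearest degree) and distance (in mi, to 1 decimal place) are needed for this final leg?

324°, 23.9 mi

Leg 1 (145°, 26 mi): east 26 sin 145° = 14.91, north 26 cos 145° = -21.30
Leg 2 (292°, 13 mi): east 13 sin 292° = -12.05, north 13 cos 292° = 4.87
Current position: (2.86, -16.43). Target: (-11, 3). Remaining: Δeast = -13.86, Δnorth = 19.43.
Bearing = atan2(-13.86, 19.43) mod 360° = 324.50°; distance = √((-13.86)² + (19.43)²) = 23.865 mi.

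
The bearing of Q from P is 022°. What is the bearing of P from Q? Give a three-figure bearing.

202°

Back-bearing = 022° + 180° = 202°.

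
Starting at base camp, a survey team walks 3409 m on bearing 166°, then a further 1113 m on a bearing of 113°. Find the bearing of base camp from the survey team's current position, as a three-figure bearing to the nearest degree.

Leg 1 (166°, 3409 m): east 3409 sin 166° = 824.71, north 3409 cos 166° = -3307.74
Leg 2 (113°, 1113 m): east 1113 sin 113° = 1024.52, north 1113 cos 113° = -434.88
Net displacement: 1849.23 east, -3742.62 north. Direction back to start is (-1849.23, 3742.62): bearing = atan2(-1849.23, 3742.62) mod 360° = 333.71° ≈ 334°.

334°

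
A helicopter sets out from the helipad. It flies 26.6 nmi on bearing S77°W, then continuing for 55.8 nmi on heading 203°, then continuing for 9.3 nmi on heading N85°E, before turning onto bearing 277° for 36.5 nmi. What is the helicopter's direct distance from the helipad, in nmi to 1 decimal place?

91.1 nmi

Leg 1 (S77°W, 26.6 nmi): east 26.6 sin 257° = -25.92, north 26.6 cos 257° = -5.98
Leg 2 (203°, 55.8 nmi): east 55.8 sin 203° = -21.80, north 55.8 cos 203° = -51.36
Leg 3 (N85°E, 9.3 nmi): east 9.3 sin 85° = 9.26, north 9.3 cos 85° = 0.81
Leg 4 (277°, 36.5 nmi): east 36.5 sin 277° = -36.23, north 36.5 cos 277° = 4.45
Net: -74.68 east, -52.09 north. Distance = √((-74.68)² + (-52.09)²) = 91.055 nmi.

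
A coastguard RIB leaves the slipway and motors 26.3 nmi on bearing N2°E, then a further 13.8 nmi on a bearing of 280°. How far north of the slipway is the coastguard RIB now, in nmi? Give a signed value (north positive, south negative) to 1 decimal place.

28.7 nmi

Leg 1 (N2°E, 26.3 nmi): east 26.3 sin 2° = 0.92, north 26.3 cos 2° = 26.28
Leg 2 (280°, 13.8 nmi): east 13.8 sin 280° = -13.59, north 13.8 cos 280° = 2.40
Net north component: 28.68 nmi.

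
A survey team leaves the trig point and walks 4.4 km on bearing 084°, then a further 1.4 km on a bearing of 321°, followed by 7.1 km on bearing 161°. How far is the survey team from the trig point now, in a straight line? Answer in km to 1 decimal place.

Leg 1 (084°, 4.4 km): east 4.4 sin 84° = 4.38, north 4.4 cos 84° = 0.46
Leg 2 (321°, 1.4 km): east 1.4 sin 321° = -0.88, north 1.4 cos 321° = 1.09
Leg 3 (161°, 7.1 km): east 7.1 sin 161° = 2.31, north 7.1 cos 161° = -6.71
Net: 5.81 east, -5.17 north. Distance = √((5.81)² + (-5.17)²) = 7.771 km.

7.8 km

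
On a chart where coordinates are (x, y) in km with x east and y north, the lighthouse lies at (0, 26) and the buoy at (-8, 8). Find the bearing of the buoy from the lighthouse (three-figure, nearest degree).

Δeast = -8 − 0 = -8.00; Δnorth = 8 − 26 = -18.00.
Bearing = atan2(Δeast, Δnorth) mod 360° = 203.96° ≈ 204°.

204°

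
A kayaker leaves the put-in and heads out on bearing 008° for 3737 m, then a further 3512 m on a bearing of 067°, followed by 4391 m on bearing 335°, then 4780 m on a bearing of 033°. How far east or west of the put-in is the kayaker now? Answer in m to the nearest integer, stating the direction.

Leg 1 (008°, 3737 m): east 3737 sin 8° = 520.09, north 3737 cos 8° = 3700.63
Leg 2 (067°, 3512 m): east 3512 sin 67° = 3232.81, north 3512 cos 67° = 1372.25
Leg 3 (335°, 4391 m): east 4391 sin 335° = -1855.72, north 4391 cos 335° = 3979.60
Leg 4 (033°, 4780 m): east 4780 sin 33° = 2603.37, north 4780 cos 33° = 4008.85
Net east component: 4500.56 m.

4501 m east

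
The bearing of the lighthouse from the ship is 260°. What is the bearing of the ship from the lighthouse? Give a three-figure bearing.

080°

Back-bearing = 260° − 180° = 080°.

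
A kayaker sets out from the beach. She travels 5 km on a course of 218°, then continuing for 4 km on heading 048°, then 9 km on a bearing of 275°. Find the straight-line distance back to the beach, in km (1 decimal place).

Leg 1 (218°, 5 km): east 5 sin 218° = -3.08, north 5 cos 218° = -3.94
Leg 2 (048°, 4 km): east 4 sin 48° = 2.97, north 4 cos 48° = 2.68
Leg 3 (275°, 9 km): east 9 sin 275° = -8.97, north 9 cos 275° = 0.78
Net: -9.07 east, -0.48 north. Distance = √((-9.07)² + (-0.48)²) = 9.084 km.

9.1 km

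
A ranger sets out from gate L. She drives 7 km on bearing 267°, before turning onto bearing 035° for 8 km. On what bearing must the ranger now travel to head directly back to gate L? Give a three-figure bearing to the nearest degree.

159°

Leg 1 (267°, 7 km): east 7 sin 267° = -6.99, north 7 cos 267° = -0.37
Leg 2 (035°, 8 km): east 8 sin 35° = 4.59, north 8 cos 35° = 6.55
Net displacement: -2.40 east, 6.19 north. Direction back to start is (2.40, -6.19): bearing = atan2(2.40, -6.19) mod 360° = 158.78° ≈ 159°.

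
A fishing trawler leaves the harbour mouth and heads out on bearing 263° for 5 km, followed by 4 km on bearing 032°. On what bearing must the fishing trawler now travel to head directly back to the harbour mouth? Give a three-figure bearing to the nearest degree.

134°

Leg 1 (263°, 5 km): east 5 sin 263° = -4.96, north 5 cos 263° = -0.61
Leg 2 (032°, 4 km): east 4 sin 32° = 2.12, north 4 cos 32° = 3.39
Net displacement: -2.84 east, 2.78 north. Direction back to start is (2.84, -2.78): bearing = atan2(2.84, -2.78) mod 360° = 134.39° ≈ 134°.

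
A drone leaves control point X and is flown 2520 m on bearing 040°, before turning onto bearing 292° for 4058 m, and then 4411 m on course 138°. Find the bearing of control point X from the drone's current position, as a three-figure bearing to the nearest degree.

Leg 1 (040°, 2520 m): east 2520 sin 40° = 1619.82, north 2520 cos 40° = 1930.43
Leg 2 (292°, 4058 m): east 4058 sin 292° = -3762.51, north 4058 cos 292° = 1520.15
Leg 3 (138°, 4411 m): east 4411 sin 138° = 2951.54, north 4411 cos 138° = -3278.01
Net displacement: 808.85 east, 172.57 north. Direction back to start is (-808.85, -172.57): bearing = atan2(-808.85, -172.57) mod 360° = 257.96° ≈ 258°.

258°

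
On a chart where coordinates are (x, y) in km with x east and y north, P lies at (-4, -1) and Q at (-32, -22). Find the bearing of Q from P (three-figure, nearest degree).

233°

Δeast = -32 − -4 = -28.00; Δnorth = -22 − -1 = -21.00.
Bearing = atan2(Δeast, Δnorth) mod 360° = 233.13° ≈ 233°.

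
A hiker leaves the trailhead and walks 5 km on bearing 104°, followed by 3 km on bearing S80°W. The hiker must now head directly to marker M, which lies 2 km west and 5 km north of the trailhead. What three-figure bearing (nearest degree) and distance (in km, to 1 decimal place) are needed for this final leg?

Leg 1 (104°, 5 km): east 5 sin 104° = 4.85, north 5 cos 104° = -1.21
Leg 2 (S80°W, 3 km): east 3 sin 260° = -2.95, north 3 cos 260° = -0.52
Current position: (1.90, -1.73). Target: (-2, 5). Remaining: Δeast = -3.90, Δnorth = 6.73.
Bearing = atan2(-3.90, 6.73) mod 360° = 329.93°; distance = √((-3.90)² + (6.73)²) = 7.777 km.

330°, 7.8 km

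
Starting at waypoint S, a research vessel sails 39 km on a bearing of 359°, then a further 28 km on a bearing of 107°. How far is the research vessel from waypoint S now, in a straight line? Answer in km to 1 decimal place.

40.4 km

Leg 1 (359°, 39 km): east 39 sin 359° = -0.68, north 39 cos 359° = 38.99
Leg 2 (107°, 28 km): east 28 sin 107° = 26.78, north 28 cos 107° = -8.19
Net: 26.10 east, 30.81 north. Distance = √((26.10)² + (30.81)²) = 40.375 km.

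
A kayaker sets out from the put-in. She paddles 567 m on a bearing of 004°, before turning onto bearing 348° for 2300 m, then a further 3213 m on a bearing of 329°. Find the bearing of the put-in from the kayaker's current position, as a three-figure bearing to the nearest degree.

159°

Leg 1 (004°, 567 m): east 567 sin 4° = 39.55, north 567 cos 4° = 565.62
Leg 2 (348°, 2300 m): east 2300 sin 348° = -478.20, north 2300 cos 348° = 2249.74
Leg 3 (329°, 3213 m): east 3213 sin 329° = -1654.82, north 3213 cos 329° = 2754.08
Net displacement: -2093.46 east, 5569.44 north. Direction back to start is (2093.46, -5569.44): bearing = atan2(2093.46, -5569.44) mod 360° = 159.40° ≈ 159°.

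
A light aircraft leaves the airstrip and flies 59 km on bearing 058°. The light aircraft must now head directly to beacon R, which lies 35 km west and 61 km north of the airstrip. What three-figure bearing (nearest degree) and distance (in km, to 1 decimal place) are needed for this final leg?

Leg 1 (058°, 59 km): east 59 sin 58° = 50.03, north 59 cos 58° = 31.27
Current position: (50.03, 31.27). Target: (-35, 61). Remaining: Δeast = -85.03, Δnorth = 29.73.
Bearing = atan2(-85.03, 29.73) mod 360° = 289.27°; distance = √((-85.03)² + (29.73)²) = 90.084 km.

289°, 90.1 km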